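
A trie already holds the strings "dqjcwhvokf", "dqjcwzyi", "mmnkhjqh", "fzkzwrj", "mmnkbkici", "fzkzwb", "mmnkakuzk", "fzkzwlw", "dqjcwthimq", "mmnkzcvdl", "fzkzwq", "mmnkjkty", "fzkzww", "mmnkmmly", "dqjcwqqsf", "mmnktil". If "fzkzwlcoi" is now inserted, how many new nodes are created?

3

Walking "fzkzwlcoi" from the root, the first 6 characters ("fzkzwl") follow existing edges; "c" is the first miss.
Each of the 3 remaining characters creates one node.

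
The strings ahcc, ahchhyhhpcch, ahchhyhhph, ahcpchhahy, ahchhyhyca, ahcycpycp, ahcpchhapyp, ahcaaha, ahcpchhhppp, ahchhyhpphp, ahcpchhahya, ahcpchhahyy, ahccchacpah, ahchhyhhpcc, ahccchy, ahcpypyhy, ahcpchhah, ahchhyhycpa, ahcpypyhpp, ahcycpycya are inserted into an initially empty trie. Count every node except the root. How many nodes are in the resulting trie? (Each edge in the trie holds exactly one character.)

Trace insertions, counting only characters that open a new branch:
  "ahcc" → 4 new (a, h, c, c)
  "ahchhyhhpcch" → prefix "ahc" already present; 9 new (h, h, y, h, h, p, c, c, h)
  "ahchhyhhph" → prefix "ahchhyhhp" already present; 1 new (h)
  "ahcpchhahy" → prefix "ahc" already present; 7 new (p, c, h, h, a, h, y)
  "ahchhyhyca" → prefix "ahchhyh" already present; 3 new (y, c, a)
  "ahcycpycp" → prefix "ahc" already present; 6 new (y, c, p, y, c, p)
  "ahcpchhapyp" → prefix "ahcpchha" already present; 3 new (p, y, p)
  "ahcaaha" → prefix "ahc" already present; 4 new (a, a, h, a)
  "ahcpchhhppp" → prefix "ahcpchh" already present; 4 new (h, p, p, p)
  "ahchhyhpphp" → prefix "ahchhyh" already present; 4 new (p, p, h, p)
  "ahcpchhahya" → prefix "ahcpchhahy" already present; 1 new (a)
  "ahcpchhahyy" → prefix "ahcpchhahy" already present; 1 new (y)
  "ahccchacpah" → prefix "ahcc" already present; 7 new (c, h, a, c, p, a, h)
  "ahchhyhhpcc" → prefix "ahchhyhhpcc" already present; 0 new (none)
  "ahccchy" → prefix "ahccch" already present; 1 new (y)
  "ahcpypyhy" → prefix "ahcp" already present; 5 new (y, p, y, h, y)
  "ahcpchhah" → prefix "ahcpchhah" already present; 0 new (none)
  "ahchhyhycpa" → prefix "ahchhyhyc" already present; 2 new (p, a)
  "ahcpypyhpp" → prefix "ahcpypyh" already present; 2 new (p, p)
  "ahcycpycya" → prefix "ahcycpyc" already present; 2 new (y, a)
Total nodes = 4 + 9 + 1 + 7 + 3 + 6 + 3 + 4 + 4 + 4 + 1 + 1 + 7 + 0 + 1 + 5 + 0 + 2 + 2 + 2 = 66

66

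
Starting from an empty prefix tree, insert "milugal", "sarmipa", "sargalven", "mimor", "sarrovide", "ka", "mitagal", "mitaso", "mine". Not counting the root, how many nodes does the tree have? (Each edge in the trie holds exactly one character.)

For each word, the new-node count is its length minus the longest prefix already in the trie:
  "milugal" → 7 new (m, i, l, u, g, a, l)
  "sarmipa" → 7 new (s, a, r, m, i, p, a)
  "sargalven" → prefix "sar" already present; 6 new (g, a, l, v, e, n)
  "mimor" → prefix "mi" already present; 3 new (m, o, r)
  "sarrovide" → prefix "sar" already present; 6 new (r, o, v, i, d, e)
  "ka" → 2 new (k, a)
  "mitagal" → prefix "mi" already present; 5 new (t, a, g, a, l)
  "mitaso" → prefix "mita" already present; 2 new (s, o)
  "mine" → prefix "mi" already present; 2 new (n, e)
Total nodes = 7 + 7 + 6 + 3 + 6 + 2 + 5 + 2 + 2 = 40

40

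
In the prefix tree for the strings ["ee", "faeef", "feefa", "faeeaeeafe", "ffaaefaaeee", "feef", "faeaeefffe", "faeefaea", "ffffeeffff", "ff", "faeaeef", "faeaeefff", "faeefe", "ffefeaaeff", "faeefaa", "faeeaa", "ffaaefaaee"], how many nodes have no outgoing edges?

A leaf is a node with no children — equivalently, the end of a word that is not a proper prefix of any other stored word.
Those words: "ee", "faeaeefffe", "faeeaa", "faeeaeeafe", "faeefaa", "faeefaea", "faeefe", "feefa", "ffaaefaaeee", "ffefeaaeff", "ffffeeffff"
Leaf count: 11

11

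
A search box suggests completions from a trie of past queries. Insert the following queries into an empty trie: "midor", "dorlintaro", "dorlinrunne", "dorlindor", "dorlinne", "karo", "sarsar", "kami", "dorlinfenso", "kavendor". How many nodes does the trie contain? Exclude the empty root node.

Trace insertions, counting only characters that open a new branch:
  "midor" → 5 new (m, i, d, o, r)
  "dorlintaro" → 10 new (d, o, r, l, i, n, t, a, r, o)
  "dorlinrunne" → prefix "dorlin" already present; 5 new (r, u, n, n, e)
  "dorlindor" → prefix "dorlin" already present; 3 new (d, o, r)
  "dorlinne" → prefix "dorlin" already present; 2 new (n, e)
  "karo" → 4 new (k, a, r, o)
  "sarsar" → 6 new (s, a, r, s, a, r)
  "kami" → prefix "ka" already present; 2 new (m, i)
  "dorlinfenso" → prefix "dorlin" already present; 5 new (f, e, n, s, o)
  "kavendor" → prefix "ka" already present; 6 new (v, e, n, d, o, r)
Total nodes = 5 + 10 + 5 + 3 + 2 + 4 + 6 + 2 + 5 + 6 = 48

48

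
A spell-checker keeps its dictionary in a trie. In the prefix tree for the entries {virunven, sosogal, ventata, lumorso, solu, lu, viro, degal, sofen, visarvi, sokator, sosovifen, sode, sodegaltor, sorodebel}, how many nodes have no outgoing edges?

A leaf is a node with no children — equivalently, the end of a word that is not a proper prefix of any other stored word.
Those words: "degal", "lumorso", "sodegaltor", "sofen", "sokator", "solu", "sorodebel", "sosogal", "sosovifen", "ventata", "viro", "virunven", "visarvi"
Leaf count: 13

13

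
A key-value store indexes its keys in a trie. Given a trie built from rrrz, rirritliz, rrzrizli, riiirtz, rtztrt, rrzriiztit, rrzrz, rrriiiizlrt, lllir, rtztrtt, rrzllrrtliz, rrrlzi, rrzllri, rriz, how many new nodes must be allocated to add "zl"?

2

No existing word starts with "z", so every character of "zl" needs a new node.
2 − 0 = 2 new nodes.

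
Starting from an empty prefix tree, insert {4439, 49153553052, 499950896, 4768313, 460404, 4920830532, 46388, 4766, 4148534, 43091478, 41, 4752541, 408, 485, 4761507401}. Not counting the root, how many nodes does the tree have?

73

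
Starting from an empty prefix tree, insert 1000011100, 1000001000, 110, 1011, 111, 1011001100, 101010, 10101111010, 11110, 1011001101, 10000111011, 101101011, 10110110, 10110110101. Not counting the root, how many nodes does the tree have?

Trace insertions, counting only characters that open a new branch:
  "1000011100" → 10 new (1, 0, 0, 0, 0, 1, 1, 1, 0, 0)
  "1000001000" → prefix "10000" already present; 5 new (0, 1, 0, 0, 0)
  "110" → prefix "1" already present; 2 new (1, 0)
  "1011" → prefix "10" already present; 2 new (1, 1)
  "111" → prefix "11" already present; 1 new (1)
  "1011001100" → prefix "1011" already present; 6 new (0, 0, 1, 1, 0, 0)
  "101010" → prefix "101" already present; 3 new (0, 1, 0)
  "10101111010" → prefix "10101" already present; 6 new (1, 1, 1, 0, 1, 0)
  "11110" → prefix "111" already present; 2 new (1, 0)
  "1011001101" → prefix "101100110" already present; 1 new (1)
  "10000111011" → prefix "100001110" already present; 2 new (1, 1)
  "101101011" → prefix "10110" already present; 4 new (1, 0, 1, 1)
  "10110110" → prefix "101101" already present; 2 new (1, 0)
  "10110110101" → prefix "10110110" already present; 3 new (1, 0, 1)
Total nodes = 10 + 5 + 2 + 2 + 1 + 6 + 3 + 6 + 2 + 1 + 2 + 4 + 2 + 3 = 49

49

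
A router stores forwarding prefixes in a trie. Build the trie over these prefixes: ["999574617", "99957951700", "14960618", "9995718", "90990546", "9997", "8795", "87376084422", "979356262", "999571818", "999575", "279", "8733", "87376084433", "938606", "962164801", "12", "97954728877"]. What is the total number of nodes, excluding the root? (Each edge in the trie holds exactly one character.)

For each word, the new-node count is its length minus the longest prefix already in the trie:
  "999574617" → 9 new (9, 9, 9, 5, 7, 4, 6, 1, 7)
  "99957951700" → prefix "99957" already present; 6 new (9, 5, 1, 7, 0, 0)
  "14960618" → 8 new (1, 4, 9, 6, 0, 6, 1, 8)
  "9995718" → prefix "99957" already present; 2 new (1, 8)
  "90990546" → prefix "9" already present; 7 new (0, 9, 9, 0, 5, 4, 6)
  "9997" → prefix "999" already present; 1 new (7)
  "8795" → 4 new (8, 7, 9, 5)
  "87376084422" → prefix "87" already present; 9 new (3, 7, 6, 0, 8, 4, 4, 2, 2)
  "979356262" → prefix "9" already present; 8 new (7, 9, 3, 5, 6, 2, 6, 2)
  "999571818" → prefix "9995718" already present; 2 new (1, 8)
  "999575" → prefix "99957" already present; 1 new (5)
  "279" → 3 new (2, 7, 9)
  "8733" → prefix "873" already present; 1 new (3)
  "87376084433" → prefix "873760844" already present; 2 new (3, 3)
  "938606" → prefix "9" already present; 5 new (3, 8, 6, 0, 6)
  "962164801" → prefix "9" already present; 8 new (6, 2, 1, 6, 4, 8, 0, 1)
  "12" → prefix "1" already present; 1 new (2)
  "97954728877" → prefix "979" already present; 8 new (5, 4, 7, 2, 8, 8, 7, 7)
Total nodes = 9 + 6 + 8 + 2 + 7 + 1 + 4 + 9 + 8 + 2 + 1 + 3 + 1 + 2 + 5 + 8 + 1 + 8 = 85

85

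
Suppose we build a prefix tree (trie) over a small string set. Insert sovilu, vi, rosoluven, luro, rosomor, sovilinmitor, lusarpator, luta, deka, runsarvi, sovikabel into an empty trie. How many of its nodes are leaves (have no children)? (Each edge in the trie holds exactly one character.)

A leaf is a node with no children — equivalently, the end of a word that is not a proper prefix of any other stored word.
Those words: "deka", "luro", "lusarpator", "luta", "rosoluven", "rosomor", "runsarvi", "sovikabel", "sovilinmitor", "sovilu", "vi"
Leaf count: 11

11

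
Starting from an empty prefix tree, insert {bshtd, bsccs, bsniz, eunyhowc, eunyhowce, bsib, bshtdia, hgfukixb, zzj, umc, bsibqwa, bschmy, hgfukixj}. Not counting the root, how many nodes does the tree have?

45

Trace insertions, counting only characters that open a new branch:
  "bshtd" → 5 new (b, s, h, t, d)
  "bsccs" → prefix "bs" already present; 3 new (c, c, s)
  "bsniz" → prefix "bs" already present; 3 new (n, i, z)
  "eunyhowc" → 8 new (e, u, n, y, h, o, w, c)
  "eunyhowce" → prefix "eunyhowc" already present; 1 new (e)
  "bsib" → prefix "bs" already present; 2 new (i, b)
  "bshtdia" → prefix "bshtd" already present; 2 new (i, a)
  "hgfukixb" → 8 new (h, g, f, u, k, i, x, b)
  "zzj" → 3 new (z, z, j)
  "umc" → 3 new (u, m, c)
  "bsibqwa" → prefix "bsib" already present; 3 new (q, w, a)
  "bschmy" → prefix "bsc" already present; 3 new (h, m, y)
  "hgfukixj" → prefix "hgfukix" already present; 1 new (j)
Total nodes = 5 + 3 + 3 + 8 + 1 + 2 + 2 + 8 + 3 + 3 + 3 + 3 + 1 = 45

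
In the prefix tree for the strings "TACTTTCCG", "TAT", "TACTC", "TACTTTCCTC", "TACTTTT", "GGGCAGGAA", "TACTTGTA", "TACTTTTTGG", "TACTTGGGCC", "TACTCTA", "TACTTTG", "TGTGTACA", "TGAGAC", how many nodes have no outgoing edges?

11

Leaves are exactly the stored words that no other stored word extends.
Those words: "GGGCAGGAA", "TACTCTA", "TACTTGGGCC", "TACTTGTA", "TACTTTCCG", "TACTTTCCTC", "TACTTTG", "TACTTTTTGG", "TAT", "TGAGAC", "TGTGTACA"
Leaf count: 11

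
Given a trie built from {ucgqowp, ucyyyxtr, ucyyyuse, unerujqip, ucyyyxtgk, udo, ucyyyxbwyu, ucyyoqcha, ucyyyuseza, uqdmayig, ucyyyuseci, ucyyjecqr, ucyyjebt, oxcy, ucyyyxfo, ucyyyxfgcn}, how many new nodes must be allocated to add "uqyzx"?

Walking "uqyzx" from the root, the first 2 characters ("uq") follow existing edges; "y" is the first miss.
Each of the 3 remaining characters creates one node.

3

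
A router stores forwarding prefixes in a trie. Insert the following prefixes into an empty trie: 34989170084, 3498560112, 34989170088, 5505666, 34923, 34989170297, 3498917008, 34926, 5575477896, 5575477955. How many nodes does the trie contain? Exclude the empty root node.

42

Trace insertions, counting only characters that open a new branch:
  "34989170084" → 11 new (3, 4, 9, 8, 9, 1, 7, 0, 0, 8, 4)
  "3498560112" → prefix "3498" already present; 6 new (5, 6, 0, 1, 1, 2)
  "34989170088" → prefix "3498917008" already present; 1 new (8)
  "5505666" → 7 new (5, 5, 0, 5, 6, 6, 6)
  "34923" → prefix "349" already present; 2 new (2, 3)
  "34989170297" → prefix "34989170" already present; 3 new (2, 9, 7)
  "3498917008" → prefix "3498917008" already present; 0 new (none)
  "34926" → prefix "3492" already present; 1 new (6)
  "5575477896" → prefix "55" already present; 8 new (7, 5, 4, 7, 7, 8, 9, 6)
  "5575477955" → prefix "5575477" already present; 3 new (9, 5, 5)
Total nodes = 11 + 6 + 1 + 7 + 2 + 3 + 0 + 1 + 8 + 3 = 42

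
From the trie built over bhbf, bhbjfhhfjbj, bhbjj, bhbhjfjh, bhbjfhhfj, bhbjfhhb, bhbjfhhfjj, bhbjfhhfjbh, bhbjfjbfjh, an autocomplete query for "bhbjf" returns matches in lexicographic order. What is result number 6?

bhbjfjbfjh

Filter for "bhbjf…" and sort: "bhbjfhhb", "bhbjfhhfj", "bhbjfhhfjbh", "bhbjfhhfjbj", "bhbjfhhfjj", "bhbjfjbfjh"
The 6th is bhbjfjbfjh.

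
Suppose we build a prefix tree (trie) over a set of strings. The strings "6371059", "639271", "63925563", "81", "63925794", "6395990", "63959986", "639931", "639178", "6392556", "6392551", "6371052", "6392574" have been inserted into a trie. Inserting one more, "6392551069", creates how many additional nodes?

3

The longest prefix of "6392551069" already in the trie is "6392551" (length 7).
New nodes needed: |"6392551069"| − 7 = 10 − 7 = 3.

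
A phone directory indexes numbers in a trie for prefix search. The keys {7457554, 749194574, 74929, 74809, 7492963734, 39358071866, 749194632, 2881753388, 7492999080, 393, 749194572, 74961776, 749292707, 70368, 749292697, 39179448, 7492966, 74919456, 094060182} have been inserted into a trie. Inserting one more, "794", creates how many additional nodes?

2

"7" is already a path in the trie; the remaining "94" must be added.
New nodes needed: |"794"| − 1 = 3 − 1 = 2.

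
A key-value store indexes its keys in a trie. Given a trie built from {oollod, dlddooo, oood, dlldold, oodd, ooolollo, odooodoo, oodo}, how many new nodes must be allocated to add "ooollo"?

2

Walking "ooollo" from the root, the first 4 characters ("oool") follow existing edges; "l" is the first miss.
New nodes needed: |"ooollo"| − 4 = 6 − 4 = 2.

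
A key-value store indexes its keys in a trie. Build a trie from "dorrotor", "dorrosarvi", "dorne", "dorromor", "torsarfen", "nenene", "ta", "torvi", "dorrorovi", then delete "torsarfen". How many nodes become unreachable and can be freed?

Walk "torsarfen" from the leaf back toward the root, removing each node that no remaining word uses.
The suffix "sarfen" (6 nodes) is used only by "torsarfen"; the node for "tor" still has the child "v", so pruning stops there.
Nodes removed: 6

6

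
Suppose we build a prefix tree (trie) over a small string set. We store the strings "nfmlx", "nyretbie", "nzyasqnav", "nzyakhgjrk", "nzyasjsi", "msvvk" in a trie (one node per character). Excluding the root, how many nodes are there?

34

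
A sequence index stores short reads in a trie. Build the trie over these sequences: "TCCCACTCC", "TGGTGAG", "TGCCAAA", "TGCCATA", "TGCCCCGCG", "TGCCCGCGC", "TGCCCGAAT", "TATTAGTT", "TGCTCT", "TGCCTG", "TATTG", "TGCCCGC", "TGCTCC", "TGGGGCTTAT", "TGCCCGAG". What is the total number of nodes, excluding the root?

56

Trace insertions, counting only characters that open a new branch:
  "TCCCACTCC" → 9 new (T, C, C, C, A, C, T, C, C)
  "TGGTGAG" → prefix "T" already present; 6 new (G, G, T, G, A, G)
  "TGCCAAA" → prefix "TG" already present; 5 new (C, C, A, A, A)
  "TGCCATA" → prefix "TGCCA" already present; 2 new (T, A)
  "TGCCCCGCG" → prefix "TGCC" already present; 5 new (C, C, G, C, G)
  "TGCCCGCGC" → prefix "TGCCC" already present; 4 new (G, C, G, C)
  "TGCCCGAAT" → prefix "TGCCCG" already present; 3 new (A, A, T)
  "TATTAGTT" → prefix "T" already present; 7 new (A, T, T, A, G, T, T)
  "TGCTCT" → prefix "TGC" already present; 3 new (T, C, T)
  "TGCCTG" → prefix "TGCC" already present; 2 new (T, G)
  "TATTG" → prefix "TATT" already present; 1 new (G)
  "TGCCCGC" → prefix "TGCCCGC" already present; 0 new (none)
  "TGCTCC" → prefix "TGCTC" already present; 1 new (C)
  "TGGGGCTTAT" → prefix "TGG" already present; 7 new (G, G, C, T, T, A, T)
  "TGCCCGAG" → prefix "TGCCCGA" already present; 1 new (G)
Total nodes = 9 + 6 + 5 + 2 + 5 + 4 + 3 + 7 + 3 + 2 + 1 + 0 + 1 + 7 + 1 = 56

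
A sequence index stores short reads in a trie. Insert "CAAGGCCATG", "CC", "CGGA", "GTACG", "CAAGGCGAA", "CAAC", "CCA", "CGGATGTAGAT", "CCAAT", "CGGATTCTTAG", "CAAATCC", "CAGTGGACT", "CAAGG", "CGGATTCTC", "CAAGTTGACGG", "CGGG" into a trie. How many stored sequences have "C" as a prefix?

15

Filter for entries beginning with "C":
Matches: "CAAATCC", "CAAC", "CAAGG", "CAAGGCCATG", "CAAGGCGAA", "CAAGTTGACGG", "CAGTGGACT", "CC", "CCA", "CCAAT", "CGGA", "CGGATGTAGAT", "CGGATTCTC", "CGGATTCTTAG", "CGGG"
Count: 15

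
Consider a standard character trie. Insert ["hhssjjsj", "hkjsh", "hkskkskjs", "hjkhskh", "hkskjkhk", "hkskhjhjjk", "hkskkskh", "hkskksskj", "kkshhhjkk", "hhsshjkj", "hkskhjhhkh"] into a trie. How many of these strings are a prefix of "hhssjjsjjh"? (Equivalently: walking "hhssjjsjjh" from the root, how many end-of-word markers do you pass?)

1

Walk "hhssjjsjjh" from the root; an end-of-word marker is hit whenever a stored word is a prefix of "hhssjjsjjh".
Prefixes of the query that are stored words: "hhssjjsj"
Count: 1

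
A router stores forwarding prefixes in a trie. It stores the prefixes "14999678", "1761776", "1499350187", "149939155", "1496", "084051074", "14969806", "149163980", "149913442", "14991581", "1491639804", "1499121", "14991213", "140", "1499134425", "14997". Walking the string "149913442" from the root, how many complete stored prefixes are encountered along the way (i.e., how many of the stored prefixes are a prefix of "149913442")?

1

Check each prefix of "149913442" against the stored set — each match is an end-marker on the path.
Prefixes of the query that are stored words: "149913442"
Count: 1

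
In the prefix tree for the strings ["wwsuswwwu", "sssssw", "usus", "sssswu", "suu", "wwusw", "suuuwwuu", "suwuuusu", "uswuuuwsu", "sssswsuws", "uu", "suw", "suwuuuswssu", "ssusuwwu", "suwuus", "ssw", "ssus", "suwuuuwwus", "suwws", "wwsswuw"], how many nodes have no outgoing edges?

17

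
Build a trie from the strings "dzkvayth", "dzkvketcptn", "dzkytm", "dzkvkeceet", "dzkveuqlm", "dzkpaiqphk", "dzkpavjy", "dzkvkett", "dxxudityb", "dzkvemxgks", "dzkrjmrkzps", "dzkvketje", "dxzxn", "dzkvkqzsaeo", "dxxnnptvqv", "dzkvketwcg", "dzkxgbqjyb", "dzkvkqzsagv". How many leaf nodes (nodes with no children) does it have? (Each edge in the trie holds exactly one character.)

18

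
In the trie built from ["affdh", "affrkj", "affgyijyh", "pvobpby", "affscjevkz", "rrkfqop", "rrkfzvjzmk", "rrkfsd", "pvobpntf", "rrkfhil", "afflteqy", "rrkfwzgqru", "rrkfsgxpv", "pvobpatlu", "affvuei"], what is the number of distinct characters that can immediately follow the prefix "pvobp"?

3

The children of the "pvobp" node are the distinct next characters among strings starting with "pvobp".
Distinct next characters after "pvobp": a, b, n.
That node has 3 child edges.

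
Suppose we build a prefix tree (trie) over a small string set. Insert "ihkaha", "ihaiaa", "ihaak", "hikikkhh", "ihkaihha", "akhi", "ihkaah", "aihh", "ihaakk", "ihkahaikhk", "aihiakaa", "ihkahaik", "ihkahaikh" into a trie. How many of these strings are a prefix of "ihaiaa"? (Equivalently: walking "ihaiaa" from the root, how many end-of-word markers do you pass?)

1

Traverse "ihaiaa" character by character; count nodes along the way that are marked as word ends.
Prefixes of the query that are stored words: "ihaiaa"
Count: 1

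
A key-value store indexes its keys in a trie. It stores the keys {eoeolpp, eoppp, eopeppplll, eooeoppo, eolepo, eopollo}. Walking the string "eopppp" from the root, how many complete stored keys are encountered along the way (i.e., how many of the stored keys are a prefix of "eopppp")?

Check each prefix of "eopppp" against the stored set — each match is an end-marker on the path.
Prefixes of the query that are stored words: "eoppp"
Count: 1

1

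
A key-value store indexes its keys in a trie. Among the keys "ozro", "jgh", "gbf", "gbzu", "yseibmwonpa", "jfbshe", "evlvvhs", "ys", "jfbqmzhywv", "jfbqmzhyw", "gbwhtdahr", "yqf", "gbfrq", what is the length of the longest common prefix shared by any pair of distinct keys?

9

Equivalently: take the maximum, over all pairs, of their longest common prefix length.
e.g. "jfbqmzhyw" and "jfbqmzhywv" share the prefix "jfbqmzhyw" of length 9; no pair shares a longer one.
Longest shared-prefix length: 9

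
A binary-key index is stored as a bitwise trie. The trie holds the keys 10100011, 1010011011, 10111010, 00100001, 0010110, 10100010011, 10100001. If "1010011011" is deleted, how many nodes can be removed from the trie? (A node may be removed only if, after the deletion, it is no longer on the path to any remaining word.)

5

A node on "1010011011"'s path can go only if nothing else ends at it or branches off below it.
The suffix "11011" (5 nodes) is used only by "1010011011"; the node for "10100" still has the child "0", so pruning stops there.
Nodes removed: 5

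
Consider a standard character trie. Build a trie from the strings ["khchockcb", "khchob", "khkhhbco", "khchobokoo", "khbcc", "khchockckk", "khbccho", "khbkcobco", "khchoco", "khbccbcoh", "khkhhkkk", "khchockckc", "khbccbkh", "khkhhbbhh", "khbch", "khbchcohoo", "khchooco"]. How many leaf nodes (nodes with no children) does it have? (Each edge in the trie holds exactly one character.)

14

Leaves are exactly the stored words that no other stored word extends.
Those words: "khbccbcoh", "khbccbkh", "khbccho", "khbchcohoo", "khbkcobco", "khchobokoo", "khchockcb", "khchockckc", "khchockckk", "khchoco", "khchooco", "khkhhbbhh", "khkhhbco", "khkhhkkk"
Leaf count: 14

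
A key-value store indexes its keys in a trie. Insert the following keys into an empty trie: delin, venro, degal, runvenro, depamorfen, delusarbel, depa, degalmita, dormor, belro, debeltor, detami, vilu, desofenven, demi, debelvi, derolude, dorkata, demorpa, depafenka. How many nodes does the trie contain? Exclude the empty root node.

94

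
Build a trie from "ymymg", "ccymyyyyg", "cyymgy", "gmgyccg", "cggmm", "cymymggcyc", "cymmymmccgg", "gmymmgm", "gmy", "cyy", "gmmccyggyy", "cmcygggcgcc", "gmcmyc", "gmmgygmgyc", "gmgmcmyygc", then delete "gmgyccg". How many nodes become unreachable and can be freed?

4

Walk "gmgyccg" from the leaf back toward the root, removing each node that no remaining word uses.
The suffix "yccg" (4 nodes) is used only by "gmgyccg"; the node for "gmg" still has the child "m", so pruning stops there.
Nodes removed: 4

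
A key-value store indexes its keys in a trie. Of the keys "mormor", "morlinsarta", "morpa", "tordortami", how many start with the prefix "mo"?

3

Traverse to the node for "mo", then collect every word in that subtree.
Matches: "morlinsarta", "mormor", "morpa"
Count: 3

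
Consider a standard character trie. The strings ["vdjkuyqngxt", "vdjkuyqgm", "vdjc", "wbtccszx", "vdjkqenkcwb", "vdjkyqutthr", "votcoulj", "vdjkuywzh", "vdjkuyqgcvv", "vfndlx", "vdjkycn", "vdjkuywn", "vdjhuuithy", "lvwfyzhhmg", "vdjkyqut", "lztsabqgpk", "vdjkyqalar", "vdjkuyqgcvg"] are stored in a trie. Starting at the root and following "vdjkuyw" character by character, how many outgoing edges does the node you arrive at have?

The children of the "vdjkuyw" node are the distinct next characters among strings starting with "vdjkuyw".
Distinct next characters after "vdjkuyw": n, z.
That node has 2 child edges.

2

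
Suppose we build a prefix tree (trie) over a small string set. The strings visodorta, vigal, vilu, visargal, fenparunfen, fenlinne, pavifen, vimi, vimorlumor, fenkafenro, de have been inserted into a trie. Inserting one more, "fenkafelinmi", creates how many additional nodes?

"fenkafe" is already a path in the trie; the remaining "linmi" must be added.
So 12 − 7 = 5 new nodes.

5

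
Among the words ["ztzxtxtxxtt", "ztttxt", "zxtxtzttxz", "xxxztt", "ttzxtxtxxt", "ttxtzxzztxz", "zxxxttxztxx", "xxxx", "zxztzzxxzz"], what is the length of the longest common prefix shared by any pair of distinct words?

3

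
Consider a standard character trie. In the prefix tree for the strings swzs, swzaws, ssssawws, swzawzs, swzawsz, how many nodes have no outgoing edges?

A leaf is a node with no children — equivalently, the end of a word that is not a proper prefix of any other stored word.
Those words: "ssssawws", "swzawsz", "swzawzs", "swzs"
Leaf count: 4

4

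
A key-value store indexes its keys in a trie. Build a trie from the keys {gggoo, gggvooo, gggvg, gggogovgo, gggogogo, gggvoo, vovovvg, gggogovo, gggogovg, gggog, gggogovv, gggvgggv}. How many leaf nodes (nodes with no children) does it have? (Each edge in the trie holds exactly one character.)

A leaf is a node with no children — equivalently, the end of a word that is not a proper prefix of any other stored word.
Those words: "gggogogo", "gggogovgo", "gggogovo", "gggogovv", "gggoo", "gggvgggv", "gggvooo", "vovovvg"
Leaf count: 8

8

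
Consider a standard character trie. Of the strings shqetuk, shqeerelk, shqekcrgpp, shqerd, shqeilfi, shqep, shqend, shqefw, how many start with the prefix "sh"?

8

Filter for entries beginning with "sh":
Words under "sh": shqeerelk, shqefw, shqeilfi, shqekcrgpp, shqend, shqep, shqerd, shqetuk
Count: 8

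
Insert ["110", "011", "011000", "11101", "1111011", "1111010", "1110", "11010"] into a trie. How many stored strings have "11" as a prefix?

Filter for entries beginning with "11":
Words under "11": 110, 11010, 1110, 11101, 1111010, 1111011
Count: 6

6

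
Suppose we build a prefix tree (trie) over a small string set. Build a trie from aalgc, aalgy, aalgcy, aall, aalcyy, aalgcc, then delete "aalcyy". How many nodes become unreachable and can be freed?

After clearing the end-marker at "aalcyy", prune upward until reaching a node still needed by another word.
The suffix "cyy" (3 nodes) is used only by "aalcyy"; the node for "aal" still has the child "g", so pruning stops there.
Nodes removed: 3

3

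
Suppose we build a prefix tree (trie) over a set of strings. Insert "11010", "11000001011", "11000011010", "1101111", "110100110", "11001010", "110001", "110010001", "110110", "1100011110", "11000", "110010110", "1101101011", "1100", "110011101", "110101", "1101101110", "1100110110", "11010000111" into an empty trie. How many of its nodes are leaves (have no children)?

14

A leaf is a node with no children — equivalently, the end of a word that is not a proper prefix of any other stored word.
Those words: "11000001011", "11000011010", "1100011110", "110010001", "11001010", "110010110", "1100110110", "110011101", "11010000111", "110100110", "110101", "1101101011", "1101101110", "1101111"
Leaf count: 14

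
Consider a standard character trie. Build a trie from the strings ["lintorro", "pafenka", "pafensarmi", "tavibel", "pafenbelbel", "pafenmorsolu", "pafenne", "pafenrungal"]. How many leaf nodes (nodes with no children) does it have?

Leaves are exactly the stored words that no other stored word extends.
Those words: "lintorro", "pafenbelbel", "pafenka", "pafenmorsolu", "pafenne", "pafenrungal", "pafensarmi", "tavibel"
Leaf count: 8

8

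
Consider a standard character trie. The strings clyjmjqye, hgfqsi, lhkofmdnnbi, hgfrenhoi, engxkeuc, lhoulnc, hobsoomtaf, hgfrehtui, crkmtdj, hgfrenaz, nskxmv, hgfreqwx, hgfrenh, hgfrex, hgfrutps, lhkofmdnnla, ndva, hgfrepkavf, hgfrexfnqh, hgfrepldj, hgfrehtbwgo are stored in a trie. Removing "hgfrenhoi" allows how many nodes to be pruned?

Walk "hgfrenhoi" from the leaf back toward the root, removing each node that no remaining word uses.
The suffix "oi" (2 nodes) is used only by "hgfrenhoi"; "hgfrenh" is itself a stored word, so pruning stops there.
Nodes removed: 2

2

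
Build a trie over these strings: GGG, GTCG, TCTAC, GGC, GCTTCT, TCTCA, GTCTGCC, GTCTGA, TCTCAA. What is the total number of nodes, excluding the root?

25

Trie structure (* marks end of a word):
(root)
├─ G
│  ├─ C
│  │  └─ T
│  │     └─ T
│  │        └─ C
│  │           └─ T *
│  ├─ G
│  │  ├─ C *
│  │  └─ G *
│  └─ T
│     └─ C
│        ├─ G *
│        └─ T
│           └─ G
│              ├─ A *
│              └─ C
│                 └─ C *
└─ T
   └─ C
      └─ T
         ├─ A
         │  └─ C *
         └─ C
            └─ A *
               └─ A *
Counting every labelled node above: 25.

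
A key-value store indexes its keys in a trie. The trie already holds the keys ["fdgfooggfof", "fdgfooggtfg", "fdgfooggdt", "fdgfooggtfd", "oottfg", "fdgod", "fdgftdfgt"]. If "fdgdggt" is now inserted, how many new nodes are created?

4

"fdg" is already a path in the trie; the remaining "dggt" must be added.
So 7 − 3 = 4 new nodes.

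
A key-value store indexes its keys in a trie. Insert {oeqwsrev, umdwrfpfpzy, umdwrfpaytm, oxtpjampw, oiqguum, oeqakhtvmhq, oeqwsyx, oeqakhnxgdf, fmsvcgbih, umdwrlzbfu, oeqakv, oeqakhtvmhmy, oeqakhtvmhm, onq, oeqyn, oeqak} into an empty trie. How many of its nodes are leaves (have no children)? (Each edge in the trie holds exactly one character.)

14

Leaves are exactly the stored words that no other stored word extends.
Those words: "fmsvcgbih", "oeqakhnxgdf", "oeqakhtvmhmy", "oeqakhtvmhq", "oeqakv", "oeqwsrev", "oeqwsyx", "oeqyn", "oiqguum", "onq", "oxtpjampw", "umdwrfpaytm", "umdwrfpfpzy", "umdwrlzbfu"
Leaf count: 14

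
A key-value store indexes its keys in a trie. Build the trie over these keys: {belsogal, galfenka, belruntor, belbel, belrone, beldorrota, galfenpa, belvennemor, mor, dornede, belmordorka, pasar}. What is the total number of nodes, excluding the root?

68

Count nodes per top-level branch (shared prefixes stored once):
  'b'-branch (belbel, beldorrota, belmordorka, belrone, belruntor, belsogal, belvennemor): 43 nodes
  'd'-branch (dornede): 7 nodes
  'g'-branch (galfenka, galfenpa): 10 nodes
  'm'-branch (mor): 3 nodes
  'p'-branch (pasar): 5 nodes
Sum: 68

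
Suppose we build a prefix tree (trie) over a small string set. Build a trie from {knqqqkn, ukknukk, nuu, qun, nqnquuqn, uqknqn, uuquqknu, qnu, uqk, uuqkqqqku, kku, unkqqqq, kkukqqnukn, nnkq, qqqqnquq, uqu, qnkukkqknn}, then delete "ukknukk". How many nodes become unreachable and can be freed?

6

Walk "ukknukk" from the leaf back toward the root, removing each node that no remaining word uses.
The suffix "kknukk" (6 nodes) is used only by "ukknukk"; the node for "u" still has the child "q", so pruning stops there.
Nodes removed: 6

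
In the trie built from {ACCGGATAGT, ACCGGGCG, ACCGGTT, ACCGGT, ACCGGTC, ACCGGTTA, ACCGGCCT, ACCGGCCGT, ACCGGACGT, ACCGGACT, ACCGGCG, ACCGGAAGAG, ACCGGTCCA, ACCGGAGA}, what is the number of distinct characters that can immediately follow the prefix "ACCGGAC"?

2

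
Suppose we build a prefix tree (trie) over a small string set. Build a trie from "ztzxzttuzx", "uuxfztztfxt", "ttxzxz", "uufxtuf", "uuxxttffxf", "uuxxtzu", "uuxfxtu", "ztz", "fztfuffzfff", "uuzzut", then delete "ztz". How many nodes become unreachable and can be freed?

After clearing the end-marker at "ztz", prune upward until reaching a node still needed by another word.
Every node on "ztz" is still needed (e.g. by "ztzxzttuzx"), so nothing is freed.
Nodes removed: 0

0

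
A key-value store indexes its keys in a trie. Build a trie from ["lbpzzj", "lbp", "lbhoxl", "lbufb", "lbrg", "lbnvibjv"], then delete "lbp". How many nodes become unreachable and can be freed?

After clearing the end-marker at "lbp", prune upward until reaching a node still needed by another word.
Every node on "lbp" is still needed (e.g. by "lbpzzj"), so nothing is freed.
Nodes removed: 0

0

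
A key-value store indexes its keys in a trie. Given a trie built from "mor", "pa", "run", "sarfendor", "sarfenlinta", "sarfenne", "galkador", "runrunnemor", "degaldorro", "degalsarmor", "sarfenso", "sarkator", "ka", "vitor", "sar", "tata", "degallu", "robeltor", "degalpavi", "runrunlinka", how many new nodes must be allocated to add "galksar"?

Walking "galksar" from the root, the first 4 characters ("galk") follow existing edges; "s" is the first miss.
New nodes needed: |"galksar"| − 4 = 7 − 4 = 3.

3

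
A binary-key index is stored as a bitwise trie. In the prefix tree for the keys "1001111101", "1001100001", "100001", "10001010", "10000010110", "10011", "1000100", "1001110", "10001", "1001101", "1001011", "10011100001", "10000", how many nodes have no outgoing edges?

9

Leaves are exactly the stored words that no other stored word extends.
Those words: "10000010110", "100001", "1000100", "10001010", "1001011", "1001100001", "1001101", "10011100001", "1001111101"
Leaf count: 9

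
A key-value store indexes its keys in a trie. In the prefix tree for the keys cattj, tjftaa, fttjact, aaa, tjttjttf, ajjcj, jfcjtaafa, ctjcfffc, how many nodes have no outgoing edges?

8

A leaf is a node with no children — equivalently, the end of a word that is not a proper prefix of any other stored word.
Those words: "aaa", "ajjcj", "cattj", "ctjcfffc", "fttjact", "jfcjtaafa", "tjftaa", "tjttjttf"
Leaf count: 8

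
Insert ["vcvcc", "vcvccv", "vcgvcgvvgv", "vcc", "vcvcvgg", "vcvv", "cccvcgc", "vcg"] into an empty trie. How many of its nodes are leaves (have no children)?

6

A leaf is a node with no children — equivalently, the end of a word that is not a proper prefix of any other stored word.
Those words: "cccvcgc", "vcc", "vcgvcgvvgv", "vcvccv", "vcvcvgg", "vcvv"
Leaf count: 6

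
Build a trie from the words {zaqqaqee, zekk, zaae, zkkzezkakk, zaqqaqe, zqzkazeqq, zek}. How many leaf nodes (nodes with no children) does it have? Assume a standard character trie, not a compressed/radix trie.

5

Leaves are exactly the stored words that no other stored word extends.
Those words: "zaae", "zaqqaqee", "zekk", "zkkzezkakk", "zqzkazeqq"
Leaf count: 5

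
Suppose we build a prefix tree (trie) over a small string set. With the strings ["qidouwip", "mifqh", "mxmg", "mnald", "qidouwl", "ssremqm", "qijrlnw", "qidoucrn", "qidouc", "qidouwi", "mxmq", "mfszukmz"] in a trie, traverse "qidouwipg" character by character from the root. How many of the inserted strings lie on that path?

Check each prefix of "qidouwipg" against the stored set — each match is an end-marker on the path.
Prefixes of the query that are stored words: "qidouwi", "qidouwip"
Count: 2

2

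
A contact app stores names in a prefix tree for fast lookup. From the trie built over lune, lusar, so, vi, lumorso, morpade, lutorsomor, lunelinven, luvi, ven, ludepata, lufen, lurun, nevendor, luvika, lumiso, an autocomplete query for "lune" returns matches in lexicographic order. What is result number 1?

lune

Filter for "lune…" and sort: "lune", "lunelinven"
Position 1: lune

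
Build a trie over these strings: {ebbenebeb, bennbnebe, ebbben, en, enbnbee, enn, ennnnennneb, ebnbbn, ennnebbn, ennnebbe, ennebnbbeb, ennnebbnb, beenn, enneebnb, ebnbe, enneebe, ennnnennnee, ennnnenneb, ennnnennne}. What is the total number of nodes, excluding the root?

Count nodes per top-level branch (shared prefixes stored once):
  'b'-branch (beenn, bennbnebe): 12 nodes
  'e'-branch (ebbben, ebbenebeb, ebnbbn, ebnbe, en, enbnbee, enn, ennebnbbeb, enneebe, enneebnb, ennnebbe, ennnebbn, ennnebbnb, ennnnenneb, ennnnennne, ennnnennneb, ennnnennnee): 53 nodes
Sum: 65

65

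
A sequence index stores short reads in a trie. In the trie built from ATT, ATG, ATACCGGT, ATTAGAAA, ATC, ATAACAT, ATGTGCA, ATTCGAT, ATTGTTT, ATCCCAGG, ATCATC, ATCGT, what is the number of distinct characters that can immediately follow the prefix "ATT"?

Follow the path "ATT" to its node, then look at its outgoing edges.
Distinct next characters after "ATT": A, C, G.
That node has 3 child edges.

3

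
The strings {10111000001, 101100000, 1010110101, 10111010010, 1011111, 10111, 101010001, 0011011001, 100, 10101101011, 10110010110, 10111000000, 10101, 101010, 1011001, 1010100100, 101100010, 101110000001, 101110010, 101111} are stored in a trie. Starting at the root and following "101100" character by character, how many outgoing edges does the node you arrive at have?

2

The children of the "101100" node are the distinct next characters among strings starting with "101100".
Characters that immediately follow "101100" among the stored strings: {0, 1}.
That node has 2 child edges.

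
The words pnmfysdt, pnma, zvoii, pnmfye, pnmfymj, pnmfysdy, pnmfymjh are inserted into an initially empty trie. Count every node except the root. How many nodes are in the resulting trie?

19

Trie structure (* marks end of a word):
(root)
├─ p
│  └─ n
│     └─ m
│        ├─ a *
│        └─ f
│           └─ y
│              ├─ e *
│              ├─ m
│              │  └─ j *
│              │     └─ h *
│              └─ s
│                 └─ d
│                    ├─ t *
│                    └─ y *
└─ z
   └─ v
      └─ o
         └─ i
            └─ i *
Counting every labelled node above: 19.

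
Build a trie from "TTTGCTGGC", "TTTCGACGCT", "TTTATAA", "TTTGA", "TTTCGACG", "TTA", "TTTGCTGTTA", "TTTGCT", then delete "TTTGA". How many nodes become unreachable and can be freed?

A node on "TTTGA"'s path can go only if nothing else ends at it or branches off below it.
The suffix "A" (1 node) is used only by "TTTGA"; the node for "TTTG" still has the child "C", so pruning stops there.
Nodes removed: 1

1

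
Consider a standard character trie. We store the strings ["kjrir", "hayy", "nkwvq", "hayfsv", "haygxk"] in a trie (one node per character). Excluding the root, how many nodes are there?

Trace insertions, counting only characters that open a new branch:
  "kjrir" → 5 new (k, j, r, i, r)
  "hayy" → 4 new (h, a, y, y)
  "nkwvq" → 5 new (n, k, w, v, q)
  "hayfsv" → prefix "hay" already present; 3 new (f, s, v)
  "haygxk" → prefix "hay" already present; 3 new (g, x, k)
Total nodes = 5 + 4 + 5 + 3 + 3 = 20

20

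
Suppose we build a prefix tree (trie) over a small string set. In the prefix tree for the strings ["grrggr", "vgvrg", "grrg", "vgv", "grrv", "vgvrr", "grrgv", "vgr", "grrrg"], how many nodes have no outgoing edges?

Leaves are exactly the stored words that no other stored word extends.
Those words: "grrggr", "grrgv", "grrrg", "grrv", "vgr", "vgvrg", "vgvrr"
Leaf count: 7

7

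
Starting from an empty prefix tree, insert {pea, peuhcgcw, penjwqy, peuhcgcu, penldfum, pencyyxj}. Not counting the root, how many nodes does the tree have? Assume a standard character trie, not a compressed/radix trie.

25

Trace insertions, counting only characters that open a new branch:
  "pea" → 3 new (p, e, a)
  "peuhcgcw" → prefix "pe" already present; 6 new (u, h, c, g, c, w)
  "penjwqy" → prefix "pe" already present; 5 new (n, j, w, q, y)
  "peuhcgcu" → prefix "peuhcgc" already present; 1 new (u)
  "penldfum" → prefix "pen" already present; 5 new (l, d, f, u, m)
  "pencyyxj" → prefix "pen" already present; 5 new (c, y, y, x, j)
Total nodes = 3 + 6 + 5 + 1 + 5 + 5 = 25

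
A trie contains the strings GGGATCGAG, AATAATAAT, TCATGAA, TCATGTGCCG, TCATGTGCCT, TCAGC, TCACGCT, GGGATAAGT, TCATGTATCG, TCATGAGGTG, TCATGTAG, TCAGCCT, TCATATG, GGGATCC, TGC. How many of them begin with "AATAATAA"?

1

Traverse to the node for "AATAATAA", then collect every word in that subtree.
Matches: "AATAATAAT"
Count: 1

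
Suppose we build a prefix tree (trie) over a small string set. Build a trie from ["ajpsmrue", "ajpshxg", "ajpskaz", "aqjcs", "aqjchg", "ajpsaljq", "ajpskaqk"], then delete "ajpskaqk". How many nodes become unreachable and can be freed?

After clearing the end-marker at "ajpskaqk", prune upward until reaching a node still needed by another word.
The suffix "qk" (2 nodes) is used only by "ajpskaqk"; the node for "ajpska" still has the child "z", so pruning stops there.
Nodes removed: 2

2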